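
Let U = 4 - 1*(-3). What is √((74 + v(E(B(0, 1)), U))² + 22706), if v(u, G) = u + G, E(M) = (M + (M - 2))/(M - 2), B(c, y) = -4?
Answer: √265858/3 ≈ 171.87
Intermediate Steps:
U = 7 (U = 4 + 3 = 7)
E(M) = (-2 + 2*M)/(-2 + M) (E(M) = (M + (-2 + M))/(-2 + M) = (-2 + 2*M)/(-2 + M))
v(u, G) = G + u
√((74 + v(E(B(0, 1)), U))² + 22706) = √((74 + (7 + 2*(-1 - 4)/(-2 - 4)))² + 22706) = √((74 + (7 + 2*(-5)/(-6)))² + 22706) = √((74 + (7 + 2*(-⅙)*(-5)))² + 22706) = √((74 + (7 + 5/3))² + 22706) = √((74 + 26/3)² + 22706) = √((248/3)² + 22706) = √(61504/9 + 22706) = √(265858/9) = √265858/3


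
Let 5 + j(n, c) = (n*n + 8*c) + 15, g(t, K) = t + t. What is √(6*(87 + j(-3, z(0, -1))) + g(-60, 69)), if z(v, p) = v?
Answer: 2*√129 ≈ 22.716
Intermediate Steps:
g(t, K) = 2*t
j(n, c) = 10 + n² + 8*c (j(n, c) = -5 + ((n*n + 8*c) + 15) = -5 + ((n² + 8*c) + 15) = -5 + (15 + n² + 8*c) = 10 + n² + 8*c)
√(6*(87 + j(-3, z(0, -1))) + g(-60, 69)) = √(6*(87 + (10 + (-3)² + 8*0)) + 2*(-60)) = √(6*(87 + (10 + 9 + 0)) - 120) = √(6*(87 + 19) - 120) = √(6*106 - 120) = √(636 - 120) = √516 = 2*√129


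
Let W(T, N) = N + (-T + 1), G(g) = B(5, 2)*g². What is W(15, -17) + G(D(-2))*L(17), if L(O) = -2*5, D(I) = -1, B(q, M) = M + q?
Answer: -101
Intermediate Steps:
L(O) = -10
G(g) = 7*g² (G(g) = (2 + 5)*g² = 7*g²)
W(T, N) = 1 + N - T (W(T, N) = N + (1 - T) = 1 + N - T)
W(15, -17) + G(D(-2))*L(17) = (1 - 17 - 1*15) + (7*(-1)²)*(-10) = (1 - 17 - 15) + (7*1)*(-10) = -31 + 7*(-10) = -31 - 70 = -101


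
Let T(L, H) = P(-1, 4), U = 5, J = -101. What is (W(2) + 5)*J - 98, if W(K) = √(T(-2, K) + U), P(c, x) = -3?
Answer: -603 - 101*√2 ≈ -745.84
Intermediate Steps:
T(L, H) = -3
W(K) = √2 (W(K) = √(-3 + 5) = √2)
(W(2) + 5)*J - 98 = (√2 + 5)*(-101) - 98 = (5 + √2)*(-101) - 98 = (-505 - 101*√2) - 98 = -603 - 101*√2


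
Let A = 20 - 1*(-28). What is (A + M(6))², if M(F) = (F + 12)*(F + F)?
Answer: 69696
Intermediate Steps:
A = 48 (A = 20 + 28 = 48)
M(F) = 2*F*(12 + F) (M(F) = (12 + F)*(2*F) = 2*F*(12 + F))
(A + M(6))² = (48 + 2*6*(12 + 6))² = (48 + 2*6*18)² = (48 + 216)² = 264² = 69696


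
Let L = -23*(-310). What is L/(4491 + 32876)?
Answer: 7130/37367 ≈ 0.19081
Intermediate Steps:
L = 7130
L/(4491 + 32876) = 7130/(4491 + 32876) = 7130/37367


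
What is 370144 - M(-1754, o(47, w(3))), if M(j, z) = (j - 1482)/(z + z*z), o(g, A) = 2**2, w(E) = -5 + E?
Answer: 1851529/5 ≈ 3.7031e+5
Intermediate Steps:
o(g, A) = 4
M(j, z) = (-1482 + j)/(z + z**2)
370144 - M(-1754, o(47, w(3))) = 370144 - (-1482 - 1754)/(4*(1 + 4)) = 370144 - (-3236)/(4*5) = 370144 - 1*(-809/5) = 370144 + 809/5 = 1851529/5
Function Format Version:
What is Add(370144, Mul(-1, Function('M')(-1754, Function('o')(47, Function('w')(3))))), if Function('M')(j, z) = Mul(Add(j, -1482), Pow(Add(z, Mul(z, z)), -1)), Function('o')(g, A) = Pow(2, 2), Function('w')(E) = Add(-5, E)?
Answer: Rational(1851529, 5) ≈ 3.7031e+5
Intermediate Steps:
Function('o')(g, A) = 4
Function('M')(j, z) = Mul(Pow(Add(z, Pow(z, 2)), -1), Add(-1482, j)) (Function('M')(j, z) = Mul(Add(-1482, j), Pow(Add(z, Pow(z, 2)), -1)) = Mul(Pow(Add(z, Pow(z, 2)), -1), Add(-1482, j)))
Add(370144, Mul(-1, Function('M')(-1754, Function('o')(47, Function('w')(3))))) = Add(370144, Mul(-1, Mul(Pow(4, -1), Pow(Add(1, 4), -1), Add(-1482, -1754)))) = Add(370144, Mul(-1, Mul(Rational(1, 4), Pow(5, -1), -3236))) = Add(370144, Mul(-1, Mul(Rational(1, 4), Rational(1, 5), -3236))) = Add(370144, Mul(-1, Rational(-809, 5))) = Add(370144, Rational(809, 5)) = Rational(1851529, 5)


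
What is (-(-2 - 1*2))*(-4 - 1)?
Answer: -20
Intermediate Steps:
(-(-2 - 1*2))*(-4 - 1) = -(-2 - 2)*(-5) = -1*(-4)*(-5) = 4*(-5) = -20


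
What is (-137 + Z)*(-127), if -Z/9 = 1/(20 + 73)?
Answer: 539750/31 ≈ 17411.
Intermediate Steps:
Z = -3/31 (Z = -9/(20 + 73) = -9/93 = -9*1/93 = -3/31 ≈ -0.096774)
(-137 + Z)*(-127) = (-137 - 3/31)*(-127) = -4250/31*(-127) = 539750/31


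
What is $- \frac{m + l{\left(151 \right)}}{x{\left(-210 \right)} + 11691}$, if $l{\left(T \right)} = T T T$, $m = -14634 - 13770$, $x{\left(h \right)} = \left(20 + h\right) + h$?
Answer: $- \frac{3414547}{11291} \approx -302.41$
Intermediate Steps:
$x{\left(h \right)} = 20 + 2 h$
$m = -28404$ ($m = -14634 - 13770 = -28404$)
$l{\left(T \right)} = T^{3}$ ($l{\left(T \right)} = T^{2} T = T^{3}$)
$- \frac{m + l{\left(151 \right)}}{x{\left(-210 \right)} + 11691} = - \frac{-28404 + 151^{3}}{\left(20 + 2 \left(-210\right)\right) + 11691} = - \frac{-28404 + 3442951}{\left(20 - 420\right) + 11691} = - \frac{3414547}{-400 + 11691} = - \frac{3414547}{11291}$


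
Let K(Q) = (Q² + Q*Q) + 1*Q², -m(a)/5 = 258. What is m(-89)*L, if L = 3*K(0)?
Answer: 0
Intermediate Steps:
m(a) = -1290 (m(a) = -5*258 = -1290)
K(Q) = 3*Q² (K(Q) = (Q² + Q²) + Q² = 2*Q² + Q² = 3*Q²)
L = 0 (L = 3*(3*0²) = 3*(3*0) = 3*0 = 0)
m(-89)*L = -1290*0 = 0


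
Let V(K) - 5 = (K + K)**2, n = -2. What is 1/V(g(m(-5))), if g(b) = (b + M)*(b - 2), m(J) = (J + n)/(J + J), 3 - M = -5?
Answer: 2500/1291661 ≈ 0.0019355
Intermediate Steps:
M = 8 (M = 3 - 1*(-5) = 3 + 5 = 8)
m(J) = (-2 + J)/(2*J) (m(J) = (J - 2)/(J + J) = (-2 + J)/((2*J)) = (-2 + J)*(1/(2*J)) = (-2 + J)/(2*J))
g(b) = (-2 + b)*(8 + b) (g(b) = (b + 8)*(b - 2) = (8 + b)*(-2 + b) = (-2 + b)*(8 + b))
V(K) = 5 + 4*K**2 (V(K) = 5 + (K + K)**2 = 5 + (2*K)**2 = 5 + 4*K**2)
1/V(g(m(-5))) = 1/(5 + 4*(-16 + ((1/2)*(-2 - 5)/(-5))**2 + 6*((1/2)*(-2 - 5)/(-5)))**2) = 1/(5 + 4*(-16 + ((1/2)*(-1/5)*(-7))**2 + 6*((1/2)*(-1/5)*(-7)))**2) = 1/(5 + 4*(-16 + (7/10)**2 + 6*(7/10))**2) = 1/(5 + 4*(-16 + 49/100 + 21/5)**2) = 1/(5 + 4*(-1131/100)**2) = 1/(5 + 4*(1279161/10000)) = 1/(5 + 1279161/2500) = 1/(1291661/2500) = 2500/1291661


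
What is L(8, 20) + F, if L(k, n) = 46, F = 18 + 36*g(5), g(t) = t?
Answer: 244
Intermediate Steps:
F = 198 (F = 18 + 36*5 = 18 + 180 = 198)
L(8, 20) + F = 46 + 198 = 244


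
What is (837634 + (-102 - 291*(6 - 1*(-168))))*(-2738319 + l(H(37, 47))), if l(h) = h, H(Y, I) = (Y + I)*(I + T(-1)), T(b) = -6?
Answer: -2152067667750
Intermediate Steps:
H(Y, I) = (-6 + I)*(I + Y) (H(Y, I) = (Y + I)*(I - 6) = (I + Y)*(-6 + I) = (-6 + I)*(I + Y))
(837634 + (-102 - 291*(6 - 1*(-168))))*(-2738319 + l(H(37, 47))) = (837634 + (-102 - 291*(6 - 1*(-168))))*(-2738319 + (47² - 6*47 - 6*37 + 47*37)) = (837634 + (-102 - 291*(6 + 168)))*(-2738319 + (2209 - 282 - 222 + 1739)) = (837634 + (-102 - 291*174))*(-2738319 + 3444) = (837634 + (-102 - 50634))*(-2734875) = (837634 - 50736)*(-2734875) = 786898*(-2734875) = -2152067667750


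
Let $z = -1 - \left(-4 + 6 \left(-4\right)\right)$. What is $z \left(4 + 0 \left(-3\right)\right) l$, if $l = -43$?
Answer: $-4644$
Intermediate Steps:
$z = 27$ ($z = -1 - \left(-4 - 24\right) = -1 - -28 = -1 + 28 = 27$)
$z \left(4 + 0 \left(-3\right)\right) l = 27 \left(4 + 0 \left(-3\right)\right) \left(-43\right) = 27 \left(4 + 0\right) \left(-43\right) = 27 \cdot 4 \left(-43\right) = 108 \left(-43\right) = -4644$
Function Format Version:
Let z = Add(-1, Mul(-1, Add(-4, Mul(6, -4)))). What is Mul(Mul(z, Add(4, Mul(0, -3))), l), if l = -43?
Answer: -4644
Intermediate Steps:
z = 27 (z = Add(-1, Mul(-1, Add(-4, -24))) = Add(-1, Mul(-1, -28)) = Add(-1, 28) = 27)
Mul(Mul(z, Add(4, Mul(0, -3))), l) = Mul(Mul(27, Add(4, Mul(0, -3))), -43) = Mul(Mul(27, Add(4, 0)), -43) = Mul(Mul(27, 4), -43) = Mul(108, -43) = -4644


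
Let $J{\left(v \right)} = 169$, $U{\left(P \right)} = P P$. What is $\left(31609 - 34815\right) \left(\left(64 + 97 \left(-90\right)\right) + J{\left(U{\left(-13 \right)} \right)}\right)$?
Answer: $27241382$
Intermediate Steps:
$U{\left(P \right)} = P^{2}$
$\left(31609 - 34815\right) \left(\left(64 + 97 \left(-90\right)\right) + J{\left(U{\left(-13 \right)} \right)}\right) = \left(31609 - 34815\right) \left(\left(64 + 97 \left(-90\right)\right) + 169\right) = - 3206 \left(\left(64 - 8730\right) + 169\right) = - 3206 \left(-8666 + 169\right) = \left(-3206\right) \left(-8497\right) = 27241382$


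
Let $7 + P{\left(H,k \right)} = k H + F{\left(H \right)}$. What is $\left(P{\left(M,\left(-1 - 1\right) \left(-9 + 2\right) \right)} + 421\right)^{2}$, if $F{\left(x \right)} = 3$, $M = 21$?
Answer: $505521$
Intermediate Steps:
$P{\left(H,k \right)} = -4 + H k$ ($P{\left(H,k \right)} = -7 + \left(k H + 3\right) = -7 + \left(H k + 3\right) = -7 + \left(3 + H k\right) = -4 + H k$)
$\left(P{\left(M,\left(-1 - 1\right) \left(-9 + 2\right) \right)} + 421\right)^{2} = \left(\left(-4 + 21 \left(-1 - 1\right) \left(-9 + 2\right)\right) + 421\right)^{2} = \left(\left(-4 + 21 \left(\left(-2\right) \left(-7\right)\right)\right) + 421\right)^{2} = \left(\left(-4 + 21 \cdot 14\right) + 421\right)^{2} = \left(\left(-4 + 294\right) + 421\right)^{2} = \left(290 + 421\right)^{2} = 711^{2} = 505521$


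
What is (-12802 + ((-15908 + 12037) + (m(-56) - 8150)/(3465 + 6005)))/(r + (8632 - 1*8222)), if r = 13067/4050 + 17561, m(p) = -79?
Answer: -63950123295/68937449299 ≈ -0.92765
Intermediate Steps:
r = 71135117/4050 (r = 13067*(1/4050) + 17561 = 13067/4050 + 17561 = 71135117/4050 ≈ 17564.)
(-12802 + ((-15908 + 12037) + (m(-56) - 8150)/(3465 + 6005)))/(r + (8632 - 1*8222)) = (-12802 + ((-15908 + 12037) + (-79 - 8150)/(3465 + 6005)))/(71135117/4050 + (8632 - 1*8222)) = (-12802 + (-3871 - 8229/9470))/(71135117/4050 + (8632 - 8222)) = (-12802 + (-3871 - 8229*1/9470))/(71135117/4050 + 410) = (-12802 + (-3871 - 8229/9470))/(72795617/4050) = (-12802 - 36666599/9470)*(4050/72795617) = -157901539/9470*4050/72795617 = -63950123295/68937449299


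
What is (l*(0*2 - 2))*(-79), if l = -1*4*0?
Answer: 0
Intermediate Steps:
l = 0 (l = -4*0 = 0)
(l*(0*2 - 2))*(-79) = (0*(0*2 - 2))*(-79) = (0*(0 - 2))*(-79) = (0*(-2))*(-79) = 0*(-79) = 0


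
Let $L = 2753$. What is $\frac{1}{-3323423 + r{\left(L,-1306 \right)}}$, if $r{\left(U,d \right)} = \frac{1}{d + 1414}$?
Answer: $- \frac{108}{358929683} \approx -3.0089 \cdot 10^{-7}$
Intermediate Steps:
$r{\left(U,d \right)} = \frac{1}{1414 + d}$
$\frac{1}{-3323423 + r{\left(L,-1306 \right)}} = \frac{1}{-3323423 + \frac{1}{1414 - 1306}} = \frac{1}{-3323423 + \frac{1}{108}} = \frac{1}{- \frac{358929683}{108}} = - \frac{108}{358929683}$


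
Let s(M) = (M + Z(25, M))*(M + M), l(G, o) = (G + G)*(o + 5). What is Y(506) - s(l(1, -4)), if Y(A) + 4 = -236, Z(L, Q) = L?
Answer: -348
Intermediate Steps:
Y(A) = -240 (Y(A) = -4 - 236 = -240)
l(G, o) = 2*G*(5 + o) (l(G, o) = (2*G)*(5 + o) = 2*G*(5 + o))
s(M) = 2*M*(25 + M) (s(M) = (M + 25)*(M + M) = (25 + M)*(2*M) = 2*M*(25 + M))
Y(506) - s(l(1, -4)) = -240 - 2*2*1*(5 - 4)*(25 + 2*1*(5 - 4)) = -240 - 2*2*1*1*(25 + 2*1*1) = -240 - 2*2*(25 + 2) = -240 - 2*2*27 = -240 - 1*108 = -240 - 108 = -348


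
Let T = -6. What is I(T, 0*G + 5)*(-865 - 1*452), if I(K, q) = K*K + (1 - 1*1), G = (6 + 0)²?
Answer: -47412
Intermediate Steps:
G = 36 (G = 6² = 36)
I(K, q) = K² (I(K, q) = K² + (1 - 1) = K² + 0 = K²)
I(T, 0*G + 5)*(-865 - 1*452) = (-6)²*(-865 - 1*452) = 36*(-865 - 452) = 36*(-1317) = -47412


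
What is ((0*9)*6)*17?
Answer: 0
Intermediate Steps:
((0*9)*6)*17 = (0*6)*17 = 0*17 = 0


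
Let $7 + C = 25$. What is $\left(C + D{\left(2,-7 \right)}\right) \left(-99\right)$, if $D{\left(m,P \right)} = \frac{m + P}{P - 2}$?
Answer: $-1837$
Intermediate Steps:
$C = 18$ ($C = -7 + 25 = 18$)
$D{\left(m,P \right)} = \frac{P + m}{-2 + P}$
$\left(C + D{\left(2,-7 \right)}\right) \left(-99\right) = \left(18 + \frac{-7 + 2}{-2 - 7}\right) \left(-99\right) = \left(18 + \frac{1}{-9} \left(-5\right)\right) \left(-99\right) = \left(18 - - \frac{5}{9}\right) \left(-99\right) = \left(18 + \frac{5}{9}\right) \left(-99\right) = \frac{167}{9} \left(-99\right) = -1837$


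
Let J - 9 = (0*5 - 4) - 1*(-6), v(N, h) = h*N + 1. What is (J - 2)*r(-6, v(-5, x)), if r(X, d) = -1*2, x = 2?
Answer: -18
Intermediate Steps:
v(N, h) = 1 + N*h (v(N, h) = N*h + 1 = 1 + N*h)
r(X, d) = -2
J = 11 (J = 9 + ((0*5 - 4) - 1*(-6)) = 9 + ((0 - 4) + 6) = 9 + (-4 + 6) = 9 + 2 = 11)
(J - 2)*r(-6, v(-5, x)) = (11 - 2)*(-2) = 9*(-2) = -18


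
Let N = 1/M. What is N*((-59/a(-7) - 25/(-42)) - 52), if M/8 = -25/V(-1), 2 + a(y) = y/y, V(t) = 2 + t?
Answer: -319/8400 ≈ -0.037976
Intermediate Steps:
a(y) = -1 (a(y) = -2 + y/y = -2 + 1 = -1)
M = -200 (M = 8*(-25/(2 - 1)) = 8*(-25/1) = 8*(-25*1) = 8*(-25) = -200)
N = -1/200 (N = 1/(-200) = -1/200 ≈ -0.0050000)
N*((-59/a(-7) - 25/(-42)) - 52) = -((-59/(-1) - 25/(-42)) - 52)/200 = -((-59*(-1) - 25*(-1/42)) - 52)/200 = -((59 + 25/42) - 52)/200 = -(2503/42 - 52)/200 = -1/200*319/42 = -319/8400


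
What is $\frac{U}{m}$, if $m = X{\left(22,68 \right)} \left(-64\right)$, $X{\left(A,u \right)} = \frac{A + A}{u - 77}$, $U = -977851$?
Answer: $- \frac{8800659}{2816} \approx -3125.2$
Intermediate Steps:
$X{\left(A,u \right)} = \frac{2 A}{-77 + u}$
$m = \frac{2816}{9}$ ($m = 2 \cdot 22 \frac{1}{-77 + 68} \left(-64\right) = 2 \cdot 22 \frac{1}{-9} \left(-64\right) = 2 \cdot 22 \left(- \frac{1}{9}\right) \left(-64\right) = \left(- \frac{44}{9}\right) \left(-64\right) = \frac{2816}{9} \approx 312.89$)
$\frac{U}{m} = - \frac{977851}{\frac{2816}{9}} = \left(-977851\right) \frac{9}{2816} = - \frac{8800659}{2816}$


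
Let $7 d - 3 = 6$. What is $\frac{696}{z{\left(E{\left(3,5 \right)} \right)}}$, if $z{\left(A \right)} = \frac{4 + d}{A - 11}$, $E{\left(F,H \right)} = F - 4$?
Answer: $- \frac{58464}{37} \approx -1580.1$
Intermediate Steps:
$d = \frac{9}{7}$ ($d = \frac{3}{7} + \frac{1}{7} \cdot 6 = \frac{3}{7} + \frac{6}{7} = \frac{9}{7} \approx 1.2857$)
$E{\left(F,H \right)} = -4 + F$ ($E{\left(F,H \right)} = F - 4 = -4 + F$)
$z{\left(A \right)} = \frac{37}{7 \left(-11 + A\right)}$ ($z{\left(A \right)} = \frac{4 + \frac{9}{7}}{A - 11} = \frac{37}{7 \left(-11 + A\right)}$)
$\frac{696}{z{\left(E{\left(3,5 \right)} \right)}} = \frac{696}{\frac{37}{7} \frac{1}{-11 + \left(-4 + 3\right)}} = \frac{696}{\frac{37}{7} \frac{1}{-11 - 1}} = \frac{696}{\frac{37}{7} \frac{1}{-12}} = \frac{696}{\frac{37}{7} \left(- \frac{1}{12}\right)} = \frac{696}{- \frac{37}{84}} = 696 \left(- \frac{84}{37}\right) = - \frac{58464}{37}$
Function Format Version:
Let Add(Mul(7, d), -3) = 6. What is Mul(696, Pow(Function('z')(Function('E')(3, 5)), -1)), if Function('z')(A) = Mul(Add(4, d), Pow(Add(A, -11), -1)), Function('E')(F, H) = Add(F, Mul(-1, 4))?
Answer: Rational(-58464, 37) ≈ -1580.1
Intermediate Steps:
d = Rational(9, 7) (d = Add(Rational(3, 7), Mul(Rational(1, 7), 6)) = Add(Rational(3, 7), Rational(6, 7)) = Rational(9, 7) ≈ 1.2857)
Function('E')(F, H) = Add(-4, F) (Function('E')(F, H) = Add(F, -4) = Add(-4, F))
Function('z')(A) = Mul(Rational(37, 7), Pow(Add(-11, A), -1)) (Function('z')(A) = Mul(Add(4, Rational(9, 7)), Pow(Add(A, -11), -1)) = Mul(Rational(37, 7), Pow(Add(-11, A), -1)))
Mul(696, Pow(Function('z')(Function('E')(3, 5)), -1)) = Mul(696, Pow(Mul(Rational(37, 7), Pow(Add(-11, Add(-4, 3)), -1)), -1)) = Mul(696, Pow(Mul(Rational(37, 7), Pow(Add(-11, -1), -1)), -1)) = Mul(696, Pow(Mul(Rational(37, 7), Pow(-12, -1)), -1)) = Mul(696, Pow(Mul(Rational(37, 7), Rational(-1, 12)), -1)) = Mul(696, Pow(Rational(-37, 84), -1)) = Mul(696, Rational(-84, 37)) = Rational(-58464, 37)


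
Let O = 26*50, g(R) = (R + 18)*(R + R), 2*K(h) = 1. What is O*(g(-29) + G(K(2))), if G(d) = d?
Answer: 830050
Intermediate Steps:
K(h) = ½ (K(h) = (½)*1 = ½)
g(R) = 2*R*(18 + R) (g(R) = (18 + R)*(2*R) = 2*R*(18 + R))
O = 1300
O*(g(-29) + G(K(2))) = 1300*(2*(-29)*(18 - 29) + ½) = 1300*(2*(-29)*(-11) + ½) = 1300*(638 + ½) = 1300*(1277/2) = 830050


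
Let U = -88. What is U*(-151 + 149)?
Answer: 176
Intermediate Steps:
U*(-151 + 149) = -88*(-151 + 149) = -88*(-2) = 176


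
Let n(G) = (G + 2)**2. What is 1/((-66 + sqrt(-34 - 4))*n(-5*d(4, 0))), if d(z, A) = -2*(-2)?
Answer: -11/237276 - I*sqrt(38)/1423656 ≈ -4.6359e-5 - 4.33e-6*I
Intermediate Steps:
d(z, A) = 4
n(G) = (2 + G)**2
1/((-66 + sqrt(-34 - 4))*n(-5*d(4, 0))) = 1/((-66 + sqrt(-34 - 4))*(2 - 5*4)**2) = 1/((-66 + sqrt(-38))*(2 - 20)**2) = 1/((-66 + I*sqrt(38))*(-18)**2) = 1/((-66 + I*sqrt(38))*324) = 1/(-21384 + 324*I*sqrt(38))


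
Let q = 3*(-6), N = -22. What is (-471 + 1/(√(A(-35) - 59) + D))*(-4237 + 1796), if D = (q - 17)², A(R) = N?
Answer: 1725375205741/1500706 + 21969*I/1500706 ≈ 1.1497e+6 + 0.014639*I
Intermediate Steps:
q = -18
A(R) = -22
D = 1225 (D = (-18 - 17)² = (-35)² = 1225)
(-471 + 1/(√(A(-35) - 59) + D))*(-4237 + 1796) = (-471 + 1/(√(-22 - 59) + 1225))*(-4237 + 1796) = (-471 + 1/(√(-81) + 1225))*(-2441) = (-471 + 1/(9*I + 1225))*(-2441) = (-471 + 1/(1225 + 9*I))*(-2441) = (-471 + (1225 - 9*I)/1500706)*(-2441) = 1149711 - 2441*(1225 - 9*I)/1500706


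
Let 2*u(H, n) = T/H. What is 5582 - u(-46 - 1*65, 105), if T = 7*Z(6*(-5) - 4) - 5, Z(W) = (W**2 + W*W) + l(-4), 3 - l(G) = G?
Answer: 627716/111 ≈ 5655.1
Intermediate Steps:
l(G) = 3 - G
Z(W) = 7 + 2*W**2 (Z(W) = (W**2 + W*W) + (3 - 1*(-4)) = (W**2 + W**2) + (3 + 4) = 2*W**2 + 7 = 7 + 2*W**2)
T = 16228 (T = 7*(7 + 2*(6*(-5) - 4)**2) - 5 = 7*(7 + 2*(-30 - 4)**2) - 5 = 7*(7 + 2*(-34)**2) - 5 = 7*(7 + 2*1156) - 5 = 7*(7 + 2312) - 5 = 7*2319 - 5 = 16233 - 5 = 16228)
u(H, n) = 8114/H (u(H, n) = (16228/H)/2 = 8114/H)
5582 - u(-46 - 1*65, 105) = 5582 - 8114/(-46 - 1*65) = 5582 - 8114/(-46 - 65) = 5582 - 8114/(-111) = 5582 - 8114*(-1)/111 = 5582 - 1*(-8114/111) = 5582 + 8114/111 = 627716/111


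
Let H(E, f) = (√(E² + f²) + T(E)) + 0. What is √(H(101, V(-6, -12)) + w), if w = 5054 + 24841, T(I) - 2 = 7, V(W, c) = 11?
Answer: √(29904 + √10322) ≈ 173.22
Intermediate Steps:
T(I) = 9 (T(I) = 2 + 7 = 9)
H(E, f) = 9 + √(E² + f²) (H(E, f) = (√(E² + f²) + 9) + 0 = (9 + √(E² + f²)) + 0 = 9 + √(E² + f²))
w = 29895
√(H(101, V(-6, -12)) + w) = √((9 + √(101² + 11²)) + 29895) = √((9 + √(10201 + 121)) + 29895) = √((9 + √10322) + 29895) = √(29904 + √10322)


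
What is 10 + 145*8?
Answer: 1170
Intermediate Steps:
10 + 145*8 = 10 + 1160 = 1170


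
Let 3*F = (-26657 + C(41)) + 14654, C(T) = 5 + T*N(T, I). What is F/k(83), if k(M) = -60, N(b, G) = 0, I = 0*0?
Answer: 5999/90 ≈ 66.656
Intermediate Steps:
I = 0
C(T) = 5 (C(T) = 5 + T*0 = 5 + 0 = 5)
F = -11998/3 (F = ((-26657 + 5) + 14654)/3 = (-26652 + 14654)/3 = (⅓)*(-11998) = -11998/3 ≈ -3999.3)
F/k(83) = -11998/3/(-60) = -11998/3*(-1/60) = 5999/90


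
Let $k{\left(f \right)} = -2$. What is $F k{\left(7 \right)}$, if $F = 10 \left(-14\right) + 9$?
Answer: $262$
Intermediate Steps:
$F = -131$ ($F = -140 + 9 = -131$)
$F k{\left(7 \right)} = \left(-131\right) \left(-2\right) = 262$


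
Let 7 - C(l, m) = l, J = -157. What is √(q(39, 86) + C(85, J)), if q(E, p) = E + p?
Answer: √47 ≈ 6.8557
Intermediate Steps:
C(l, m) = 7 - l
√(q(39, 86) + C(85, J)) = √((39 + 86) + (7 - 1*85)) = √(125 + (7 - 85)) = √(125 - 78) = √47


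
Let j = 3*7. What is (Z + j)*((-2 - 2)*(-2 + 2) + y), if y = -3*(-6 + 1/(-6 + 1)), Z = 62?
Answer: 7719/5 ≈ 1543.8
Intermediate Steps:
j = 21
y = 93/5 (y = -3*(-6 + 1/(-5)) = -3*(-6 - ⅕) = -3*(-31/5) = 93/5 ≈ 18.600)
(Z + j)*((-2 - 2)*(-2 + 2) + y) = (62 + 21)*((-2 - 2)*(-2 + 2) + 93/5) = 83*(-4*0 + 93/5) = 83*(0 + 93/5) = 83*(93/5) = 7719/5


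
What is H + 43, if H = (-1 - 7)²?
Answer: 107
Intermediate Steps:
H = 64 (H = (-8)² = 64)
H + 43 = 64 + 43 = 107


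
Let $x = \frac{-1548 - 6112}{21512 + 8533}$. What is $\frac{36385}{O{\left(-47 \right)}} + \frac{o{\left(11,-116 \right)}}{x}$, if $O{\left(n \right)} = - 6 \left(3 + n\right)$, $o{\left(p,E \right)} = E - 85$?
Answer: $\frac{93650849}{101112} \approx 926.21$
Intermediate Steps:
$o{\left(p,E \right)} = -85 + E$
$O{\left(n \right)} = -18 - 6 n$
$x = - \frac{1532}{6009}$ ($x = - \frac{7660}{30045} = \left(-7660\right) \frac{1}{30045} = - \frac{1532}{6009} \approx -0.25495$)
$\frac{36385}{O{\left(-47 \right)}} + \frac{o{\left(11,-116 \right)}}{x} = \frac{36385}{-18 - -282} + \frac{-85 - 116}{- \frac{1532}{6009}} = \frac{36385}{-18 + 282} - - \frac{1207809}{1532} = \frac{36385}{264} + \frac{1207809}{1532} = \frac{93650849}{101112}$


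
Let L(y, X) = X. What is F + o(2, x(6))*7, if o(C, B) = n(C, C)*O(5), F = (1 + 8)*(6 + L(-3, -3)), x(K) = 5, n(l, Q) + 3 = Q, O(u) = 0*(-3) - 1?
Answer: 34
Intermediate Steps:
O(u) = -1 (O(u) = 0 - 1 = -1)
n(l, Q) = -3 + Q
F = 27 (F = (1 + 8)*(6 - 3) = 9*3 = 27)
o(C, B) = 3 - C (o(C, B) = (-3 + C)*(-1) = 3 - C)
F + o(2, x(6))*7 = 27 + (3 - 1*2)*7 = 27 + (3 - 2)*7 = 27 + 1*7 = 27 + 7 = 34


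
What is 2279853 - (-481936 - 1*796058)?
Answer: 3557847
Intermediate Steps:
2279853 - (-481936 - 1*796058) = 2279853 - (-481936 - 796058) = 2279853 - 1*(-1277994) = 2279853 + 1277994 = 3557847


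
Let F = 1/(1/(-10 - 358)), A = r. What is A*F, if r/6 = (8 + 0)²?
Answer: -141312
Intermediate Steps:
r = 384 (r = 6*(8 + 0)² = 6*8² = 6*64 = 384)
A = 384
F = -368 (F = 1/(1/(-368)) = 1/(-1/368) = -368)
A*F = 384*(-368) = -141312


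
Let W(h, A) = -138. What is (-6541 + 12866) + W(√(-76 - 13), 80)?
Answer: 6187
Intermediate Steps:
(-6541 + 12866) + W(√(-76 - 13), 80) = (-6541 + 12866) - 138 = 6325 - 138 = 6187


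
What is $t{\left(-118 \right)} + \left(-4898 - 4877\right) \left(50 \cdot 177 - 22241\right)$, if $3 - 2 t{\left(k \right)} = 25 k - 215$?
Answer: $130898609$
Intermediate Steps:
$t{\left(k \right)} = 109 - \frac{25 k}{2}$ ($t{\left(k \right)} = \frac{3}{2} - \frac{25 k - 215}{2} = \frac{3}{2} - \frac{-215 + 25 k}{2} = \frac{3}{2} - \left(- \frac{215}{2} + \frac{25 k}{2}\right) = 109 - \frac{25 k}{2}$)
$t{\left(-118 \right)} + \left(-4898 - 4877\right) \left(50 \cdot 177 - 22241\right) = \left(109 - -1475\right) + \left(-4898 - 4877\right) \left(50 \cdot 177 - 22241\right) = \left(109 + 1475\right) - 9775 \left(8850 - 22241\right) = 1584 - -130897025 = 1584 + 130897025 = 130898609$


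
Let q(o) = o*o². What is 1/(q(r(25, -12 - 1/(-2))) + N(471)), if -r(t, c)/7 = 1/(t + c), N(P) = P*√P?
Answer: 54010152/40480447630287743 + 182475050319*√471/40480447630287743 ≈ 9.7831e-5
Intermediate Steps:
N(P) = P^(3/2)
r(t, c) = -7/(c + t) (r(t, c) = -7/(t + c) = -7/(c + t))
q(o) = o³
1/(q(r(25, -12 - 1/(-2))) + N(471)) = 1/((-7/((-12 - 1/(-2)) + 25))³ + 471^(3/2)) = 1/((-7/((-12 - 1*(-½)) + 25))³ + 471*√471) = 1/((-7/((-12 + ½) + 25))³ + 471*√471) = 1/((-7/(-23/2 + 25))³ + 471*√471) = 1/((-7/27/2)³ + 471*√471) = 1/((-7*2/27)³ + 471*√471) = 1/((-14/27)³ + 471*√471) = 1/(-2744/19683 + 471*√471)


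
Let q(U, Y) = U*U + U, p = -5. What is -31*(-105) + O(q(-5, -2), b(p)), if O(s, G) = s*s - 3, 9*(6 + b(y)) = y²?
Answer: 3652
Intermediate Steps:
q(U, Y) = U + U² (q(U, Y) = U² + U = U + U²)
b(y) = -6 + y²/9
O(s, G) = -3 + s² (O(s, G) = s² - 3 = -3 + s²)
-31*(-105) + O(q(-5, -2), b(p)) = -31*(-105) + (-3 + (-5*(1 - 5))²) = 3255 + (-3 + (-5*(-4))²) = 3255 + (-3 + 20²) = 3255 + (-3 + 400) = 3255 + 397 = 3652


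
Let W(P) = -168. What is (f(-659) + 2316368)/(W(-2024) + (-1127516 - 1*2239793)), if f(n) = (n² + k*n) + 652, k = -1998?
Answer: -4067983/3367477 ≈ -1.2080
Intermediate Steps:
f(n) = 652 + n² - 1998*n (f(n) = (n² - 1998*n) + 652 = 652 + n² - 1998*n)
(f(-659) + 2316368)/(W(-2024) + (-1127516 - 1*2239793)) = ((652 + (-659)² - 1998*(-659)) + 2316368)/(-168 + (-1127516 - 1*2239793)) = ((652 + 434281 + 1316682) + 2316368)/(-168 + (-1127516 - 2239793)) = (1751615 + 2316368)/(-168 - 3367309) = 4067983/(-3367477) = 4067983*(-1/3367477) = -4067983/3367477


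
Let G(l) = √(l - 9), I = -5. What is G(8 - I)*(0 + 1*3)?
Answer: 6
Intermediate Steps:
G(l) = √(-9 + l)
G(8 - I)*(0 + 1*3) = √(-9 + (8 - 1*(-5)))*(0 + 1*3) = √(-9 + (8 + 5))*(0 + 3) = √(-9 + 13)*3 = √4*3 = 2*3 = 6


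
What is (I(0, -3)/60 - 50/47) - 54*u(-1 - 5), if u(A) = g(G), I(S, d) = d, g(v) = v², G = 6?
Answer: -1828407/940 ≈ -1945.1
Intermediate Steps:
u(A) = 36 (u(A) = 6² = 36)
(I(0, -3)/60 - 50/47) - 54*u(-1 - 5) = (-3/60 - 50/47) - 54*36 = (-3*1/60 - 50*1/47) - 1944 = (-1/20 - 50/47) - 1944 = -1047/940 - 1944 = -1828407/940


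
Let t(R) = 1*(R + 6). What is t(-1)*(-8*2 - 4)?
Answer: -100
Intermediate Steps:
t(R) = 6 + R (t(R) = 1*(6 + R) = 6 + R)
t(-1)*(-8*2 - 4) = (6 - 1)*(-8*2 - 4) = 5*(-16 - 4) = 5*(-20) = -100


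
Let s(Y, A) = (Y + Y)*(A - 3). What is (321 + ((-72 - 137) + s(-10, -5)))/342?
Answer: 136/171 ≈ 0.79532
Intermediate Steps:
s(Y, A) = 2*Y*(-3 + A) (s(Y, A) = (2*Y)*(-3 + A) = 2*Y*(-3 + A))
(321 + ((-72 - 137) + s(-10, -5)))/342 = (321 + ((-72 - 137) + 2*(-10)*(-3 - 5)))/342 = (321 + (-209 + 2*(-10)*(-8)))/342 = (321 + (-209 + 160))/342 = (321 - 49)/342 = (1/342)*272 = 136/171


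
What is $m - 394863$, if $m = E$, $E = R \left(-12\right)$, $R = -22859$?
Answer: $-120555$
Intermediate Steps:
$E = 274308$ ($E = \left(-22859\right) \left(-12\right) = 274308$)
$m = 274308$
$m - 394863 = 274308 - 394863 = -120555$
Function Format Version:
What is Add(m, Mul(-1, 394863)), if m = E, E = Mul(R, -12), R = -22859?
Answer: -120555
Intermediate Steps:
E = 274308 (E = Mul(-22859, -12) = 274308)
m = 274308
Add(m, Mul(-1, 394863)) = Add(274308, Mul(-1, 394863)) = Add(274308, -394863) = -120555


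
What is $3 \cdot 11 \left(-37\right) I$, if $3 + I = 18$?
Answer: $-18315$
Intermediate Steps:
$I = 15$ ($I = -3 + 18 = 15$)
$3 \cdot 11 \left(-37\right) I = 3 \cdot 11 \left(-37\right) 15 = 33 \left(-37\right) 15 = \left(-1221\right) 15 = -18315$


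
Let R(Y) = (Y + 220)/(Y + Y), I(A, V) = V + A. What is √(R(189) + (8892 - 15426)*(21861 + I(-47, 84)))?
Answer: I*√2271562384854/126 ≈ 11962.0*I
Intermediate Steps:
I(A, V) = A + V
R(Y) = (220 + Y)/(2*Y) (R(Y) = (220 + Y)/((2*Y)) = (220 + Y)*(1/(2*Y)) = (220 + Y)/(2*Y))
√(R(189) + (8892 - 15426)*(21861 + I(-47, 84))) = √((½)*(220 + 189)/189 + (8892 - 15426)*(21861 + (-47 + 84))) = √((½)*(1/189)*409 - 6534*(21861 + 37)) = √(409/378 - 6534*21898) = √(409/378 - 143081532) = √(-54084818687/378) = I*√2271562384854/126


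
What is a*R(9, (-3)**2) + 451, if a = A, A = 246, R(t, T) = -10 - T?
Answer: -4223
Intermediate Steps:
a = 246
a*R(9, (-3)**2) + 451 = 246*(-10 - 1*(-3)**2) + 451 = 246*(-10 - 1*9) + 451 = 246*(-10 - 9) + 451 = 246*(-19) + 451 = -4674 + 451 = -4223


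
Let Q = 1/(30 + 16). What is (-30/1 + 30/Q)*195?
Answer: 263250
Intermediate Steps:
Q = 1/46 ≈ 0.021739
(-30/1 + 30/Q)*195 = (-30/1 + 30/(1/46))*195 = (-30*1 + 30*46)*195 = (-30 + 1380)*195 = 1350*195 = 263250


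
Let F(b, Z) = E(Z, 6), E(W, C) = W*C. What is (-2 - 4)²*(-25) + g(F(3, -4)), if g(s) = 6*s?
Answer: -1044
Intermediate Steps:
E(W, C) = C*W
F(b, Z) = 6*Z
(-2 - 4)²*(-25) + g(F(3, -4)) = (-2 - 4)²*(-25) + 6*(6*(-4)) = (-6)²*(-25) + 6*(-24) = 36*(-25) - 144 = -900 - 144 = -1044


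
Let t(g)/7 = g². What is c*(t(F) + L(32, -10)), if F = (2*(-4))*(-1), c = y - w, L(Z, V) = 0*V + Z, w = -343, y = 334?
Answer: 324960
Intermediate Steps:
L(Z, V) = Z (L(Z, V) = 0 + Z = Z)
c = 677 (c = 334 - 1*(-343) = 334 + 343 = 677)
F = 8 (F = -8*(-1) = 8)
t(g) = 7*g²
c*(t(F) + L(32, -10)) = 677*(7*8² + 32) = 677*(7*64 + 32) = 677*(448 + 32) = 677*480 = 324960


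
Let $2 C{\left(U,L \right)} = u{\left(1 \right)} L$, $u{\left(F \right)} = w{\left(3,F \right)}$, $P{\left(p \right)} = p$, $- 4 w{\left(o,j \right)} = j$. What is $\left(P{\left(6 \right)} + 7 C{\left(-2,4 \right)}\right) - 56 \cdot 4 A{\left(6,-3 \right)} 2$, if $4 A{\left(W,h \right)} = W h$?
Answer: $\frac{4037}{2} \approx 2018.5$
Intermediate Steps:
$w{\left(o,j \right)} = - \frac{j}{4}$
$u{\left(F \right)} = - \frac{F}{4}$
$C{\left(U,L \right)} = - \frac{L}{8}$ ($C{\left(U,L \right)} = \frac{\left(- \frac{1}{4}\right) 1 L}{2} = \frac{\left(- \frac{1}{4}\right) L}{2} = - \frac{L}{8}$)
$A{\left(W,h \right)} = \frac{W h}{4}$
$\left(P{\left(6 \right)} + 7 C{\left(-2,4 \right)}\right) - 56 \cdot 4 A{\left(6,-3 \right)} 2 = \left(6 + 7 \left(\left(- \frac{1}{8}\right) 4\right)\right) - 56 \cdot 4 \cdot \frac{1}{4} \cdot 6 \left(-3\right) 2 = \left(6 + 7 \left(- \frac{1}{2}\right)\right) - 56 \cdot 4 \left(- \frac{9}{2}\right) 2 = \left(6 - \frac{7}{2}\right) - 56 \left(\left(-18\right) 2\right) = \frac{5}{2} - -2016 = \frac{5}{2} + 2016 = \frac{4037}{2}$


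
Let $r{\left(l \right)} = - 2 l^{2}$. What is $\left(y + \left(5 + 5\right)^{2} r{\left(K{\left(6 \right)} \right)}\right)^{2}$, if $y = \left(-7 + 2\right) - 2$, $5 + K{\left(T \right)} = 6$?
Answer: $42849$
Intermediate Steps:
$K{\left(T \right)} = 1$ ($K{\left(T \right)} = -5 + 6 = 1$)
$y = -7$ ($y = -5 - 2 = -7$)
$\left(y + \left(5 + 5\right)^{2} r{\left(K{\left(6 \right)} \right)}\right)^{2} = \left(-7 + \left(5 + 5\right)^{2} \left(- 2 \cdot 1^{2}\right)\right)^{2} = \left(-7 + 10^{2} \left(\left(-2\right) 1\right)\right)^{2} = \left(-7 + 100 \left(-2\right)\right)^{2} = \left(-7 - 200\right)^{2} = \left(-207\right)^{2} = 42849$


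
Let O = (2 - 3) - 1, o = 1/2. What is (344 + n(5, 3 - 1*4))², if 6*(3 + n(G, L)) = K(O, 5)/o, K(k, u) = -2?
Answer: 1042441/9 ≈ 1.1583e+5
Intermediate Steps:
o = ½ ≈ 0.50000
O = -2 (O = -1 - 1 = -2)
n(G, L) = -11/3 (n(G, L) = -3 + (-2/½)/6 = -3 + (-2*2)/6 = -3 + (⅙)*(-4) = -3 - ⅔ = -11/3)
(344 + n(5, 3 - 1*4))² = (344 - 11/3)² = (1021/3)² = 1042441/9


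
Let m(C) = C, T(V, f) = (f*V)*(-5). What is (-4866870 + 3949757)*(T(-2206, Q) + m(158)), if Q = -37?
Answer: 374138082576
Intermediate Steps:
T(V, f) = -5*V*f (T(V, f) = (V*f)*(-5) = -5*V*f)
(-4866870 + 3949757)*(T(-2206, Q) + m(158)) = (-4866870 + 3949757)*(-5*(-2206)*(-37) + 158) = -917113*(-408110 + 158) = -917113*(-407952) = 374138082576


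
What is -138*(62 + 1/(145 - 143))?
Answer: -8625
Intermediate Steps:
-138*(62 + 1/(145 - 143)) = -138*(62 + 1/2) = -138*(62 + ½) = -138*125/2 = -8625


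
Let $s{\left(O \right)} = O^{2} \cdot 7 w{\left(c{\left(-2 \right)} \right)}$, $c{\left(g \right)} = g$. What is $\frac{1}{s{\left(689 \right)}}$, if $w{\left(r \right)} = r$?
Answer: $- \frac{1}{6646094} \approx -1.5046 \cdot 10^{-7}$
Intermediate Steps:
$s{\left(O \right)} = - 14 O^{2}$ ($s{\left(O \right)} = O^{2} \cdot 7 \left(-2\right) = 7 O^{2} \left(-2\right) = - 14 O^{2}$)
$\frac{1}{s{\left(689 \right)}} = \frac{1}{\left(-14\right) 689^{2}} = \frac{1}{\left(-14\right) 474721} = \frac{1}{-6646094} = - \frac{1}{6646094}$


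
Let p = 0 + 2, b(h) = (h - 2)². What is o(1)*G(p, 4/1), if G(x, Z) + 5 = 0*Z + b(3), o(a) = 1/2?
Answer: -2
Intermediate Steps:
o(a) = ½
b(h) = (-2 + h)²
p = 2
G(x, Z) = -4 (G(x, Z) = -5 + (0*Z + (-2 + 3)²) = -5 + (0 + 1²) = -5 + (0 + 1) = -5 + 1 = -4)
o(1)*G(p, 4/1) = (½)*(-4) = -2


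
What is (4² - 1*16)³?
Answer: 0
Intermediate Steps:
(4² - 1*16)³ = (16 - 16)³ = 0³ = 0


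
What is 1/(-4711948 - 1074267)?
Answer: -1/5786215 ≈ -1.7282e-7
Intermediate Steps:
1/(-4711948 - 1074267) = 1/(-5786215) = -1/5786215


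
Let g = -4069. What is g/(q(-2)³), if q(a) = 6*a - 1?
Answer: 313/169 ≈ 1.8521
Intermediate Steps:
q(a) = -1 + 6*a
g/(q(-2)³) = -4069/(-1 + 6*(-2))³ = -4069/(-1 - 12)³ = -4069/((-13)³) = -4069/(-2197) = -4069*(-1/2197) = 313/169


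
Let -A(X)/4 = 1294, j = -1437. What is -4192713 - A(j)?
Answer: -4187537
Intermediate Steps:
A(X) = -5176 (A(X) = -4*1294 = -5176)
-4192713 - A(j) = -4192713 - 1*(-5176) = -4192713 + 5176 = -4187537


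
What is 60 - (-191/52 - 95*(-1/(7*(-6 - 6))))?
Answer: 35383/546 ≈ 64.804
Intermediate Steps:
60 - (-191/52 - 95*(-1/(7*(-6 - 6)))) = 60 - (-191*1/52 - 95/((-12*(-7)))) = 60 - (-191/52 - 95/84) = 60 - 1*(-2623/546) = 60 + 2623/546 = 35383/546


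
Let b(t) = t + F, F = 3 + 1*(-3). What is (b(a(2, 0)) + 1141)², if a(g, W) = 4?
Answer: 1311025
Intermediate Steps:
F = 0 (F = 3 - 3 = 0)
b(t) = t (b(t) = t + 0 = t)
(b(a(2, 0)) + 1141)² = (4 + 1141)² = 1145² = 1311025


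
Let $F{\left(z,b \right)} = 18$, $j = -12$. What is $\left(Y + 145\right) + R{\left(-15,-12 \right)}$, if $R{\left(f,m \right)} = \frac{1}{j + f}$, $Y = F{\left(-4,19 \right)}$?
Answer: $\frac{4400}{27} \approx 162.96$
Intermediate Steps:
$Y = 18$
$R{\left(f,m \right)} = \frac{1}{-12 + f}$
$\left(Y + 145\right) + R{\left(-15,-12 \right)} = \left(18 + 145\right) + \frac{1}{-12 - 15} = 163 + \frac{1}{-27} = 163 - \frac{1}{27} = \frac{4400}{27}$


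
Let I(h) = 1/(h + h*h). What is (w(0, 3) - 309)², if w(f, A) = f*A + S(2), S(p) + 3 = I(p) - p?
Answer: 3545689/36 ≈ 98491.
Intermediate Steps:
I(h) = 1/(h + h²)
S(p) = -3 - p + 1/(p*(1 + p)) (S(p) = -3 + (1/(p*(1 + p)) - p) = -3 + (-p + 1/(p*(1 + p))) = -3 - p + 1/(p*(1 + p)))
w(f, A) = -29/6 + A*f (w(f, A) = f*A + (1 - 1*2*(1 + 2)*(3 + 2))/(2*(1 + 2)) = A*f + (½)*(1 - 1*2*3*5)/3 = A*f + (½)*(⅓)*(1 - 30) = A*f + (½)*(⅓)*(-29) = A*f - 29/6 = -29/6 + A*f)
(w(0, 3) - 309)² = ((-29/6 + 3*0) - 309)² = ((-29/6 + 0) - 309)² = (-29/6 - 309)² = (-1883/6)² = 3545689/36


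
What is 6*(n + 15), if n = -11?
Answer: 24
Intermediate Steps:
6*(n + 15) = 6*(-11 + 15) = 6*4 = 24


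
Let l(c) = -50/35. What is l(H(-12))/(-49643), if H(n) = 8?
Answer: 10/347501 ≈ 2.8777e-5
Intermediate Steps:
l(c) = -10/7 (l(c) = -50*1/35 = -10/7)
l(H(-12))/(-49643) = -10/7/(-49643) = -10/7*(-1/49643) = 10/347501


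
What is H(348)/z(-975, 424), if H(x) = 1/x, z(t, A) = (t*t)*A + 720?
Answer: 1/140266870560 ≈ 7.1293e-12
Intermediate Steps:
z(t, A) = 720 + A*t² (z(t, A) = t²*A + 720 = A*t² + 720 = 720 + A*t²)
H(348)/z(-975, 424) = 1/(348*(720 + 424*(-975)²)) = 1/(348*(720 + 424*950625)) = 1/(348*(720 + 403065000)) = (1/348)/403065720 = (1/348)*(1/403065720) = 1/140266870560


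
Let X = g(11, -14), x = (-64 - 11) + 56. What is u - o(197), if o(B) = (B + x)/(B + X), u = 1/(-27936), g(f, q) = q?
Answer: -1657597/1704096 ≈ -0.97271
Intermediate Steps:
x = -19 (x = -75 + 56 = -19)
X = -14
u = -1/27936 ≈ -3.5796e-5
o(B) = (-19 + B)/(-14 + B) (o(B) = (B - 19)/(B - 14) = (-19 + B)/(-14 + B))
u - o(197) = -1/27936 - (-19 + 197)/(-14 + 197) = -1/27936 - 178/183 = -1657597/1704096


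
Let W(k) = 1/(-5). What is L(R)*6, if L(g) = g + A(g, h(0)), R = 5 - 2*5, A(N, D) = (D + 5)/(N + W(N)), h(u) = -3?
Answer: -420/13 ≈ -32.308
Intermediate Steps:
W(k) = -⅕
A(N, D) = (5 + D)/(-⅕ + N) (A(N, D) = (D + 5)/(N - ⅕) = (5 + D)/(-⅕ + N))
R = -5 (R = 5 - 10 = -5)
L(g) = g + 10/(-1 + 5*g) (L(g) = g + 5*(5 - 3)/(-1 + 5*g) = g + 5*2/(-1 + 5*g) = g + 10/(-1 + 5*g))
L(R)*6 = ((10 - 5*(-1 + 5*(-5)))/(-1 + 5*(-5)))*6 = ((10 - 5*(-1 - 25))/(-1 - 25))*6 = ((10 - 5*(-26))/(-26))*6 = -(10 + 130)/26*6 = -1/26*140*6 = -70/13*6 = -420/13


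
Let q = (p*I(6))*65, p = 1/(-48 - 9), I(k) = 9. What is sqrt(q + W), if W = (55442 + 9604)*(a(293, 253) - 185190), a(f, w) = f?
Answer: 3*I*sqrt(482408723143)/19 ≈ 1.0967e+5*I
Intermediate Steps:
p = -1/57 (p = 1/(-57) = -1/57 ≈ -0.017544)
W = -12026810262 (W = (55442 + 9604)*(293 - 185190) = 65046*(-184897) = -12026810262)
q = -195/19 (q = -1/57*9*65 = -3/19*65 = -195/19 ≈ -10.263)
sqrt(q + W) = sqrt(-195/19 - 12026810262) = sqrt(-228509395173/19) = 3*I*sqrt(482408723143)/19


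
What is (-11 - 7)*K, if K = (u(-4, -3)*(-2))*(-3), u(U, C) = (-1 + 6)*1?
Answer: -540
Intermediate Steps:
u(U, C) = 5 (u(U, C) = 5*1 = 5)
K = 30 (K = (5*(-2))*(-3) = -10*(-3) = 30)
(-11 - 7)*K = (-11 - 7)*30 = -18*30 = -540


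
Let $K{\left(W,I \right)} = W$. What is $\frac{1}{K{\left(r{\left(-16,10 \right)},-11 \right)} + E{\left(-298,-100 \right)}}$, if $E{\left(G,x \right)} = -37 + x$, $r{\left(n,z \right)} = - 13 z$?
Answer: $- \frac{1}{267} \approx -0.0037453$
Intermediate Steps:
$\frac{1}{K{\left(r{\left(-16,10 \right)},-11 \right)} + E{\left(-298,-100 \right)}} = \frac{1}{\left(-13\right) 10 - 137} = \frac{1}{-130 - 137} = \frac{1}{-267} = - \frac{1}{267}$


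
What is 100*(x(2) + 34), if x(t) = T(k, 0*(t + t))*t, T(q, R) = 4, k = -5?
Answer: 4200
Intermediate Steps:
x(t) = 4*t
100*(x(2) + 34) = 100*(4*2 + 34) = 100*(8 + 34) = 100*42 = 4200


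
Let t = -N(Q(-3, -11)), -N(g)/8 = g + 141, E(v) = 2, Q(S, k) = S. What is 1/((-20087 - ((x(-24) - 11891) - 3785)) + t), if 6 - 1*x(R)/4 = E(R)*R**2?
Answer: 1/1277 ≈ 0.00078308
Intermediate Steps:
x(R) = 24 - 8*R**2
N(g) = -1128 - 8*g (N(g) = -8*(g + 141) = -8*(141 + g) = -1128 - 8*g)
t = 1104 (t = -(-1128 - 8*(-3)) = -(-1128 + 24) = -1*(-1104) = 1104)
1/((-20087 - ((x(-24) - 11891) - 3785)) + t) = 1/((-20087 - (((24 - 8*(-24)**2) - 11891) - 3785)) + 1104) = 1/((-20087 - (((24 - 8*576) - 11891) - 3785)) + 1104) = 1/((-20087 - (((24 - 4608) - 11891) - 3785)) + 1104) = 1/((-20087 - ((-4584 - 11891) - 3785)) + 1104) = 1/((-20087 - (-16475 - 3785)) + 1104) = 1/((-20087 - 1*(-20260)) + 1104) = 1/((-20087 + 20260) + 1104) = 1/(173 + 1104) = 1/1277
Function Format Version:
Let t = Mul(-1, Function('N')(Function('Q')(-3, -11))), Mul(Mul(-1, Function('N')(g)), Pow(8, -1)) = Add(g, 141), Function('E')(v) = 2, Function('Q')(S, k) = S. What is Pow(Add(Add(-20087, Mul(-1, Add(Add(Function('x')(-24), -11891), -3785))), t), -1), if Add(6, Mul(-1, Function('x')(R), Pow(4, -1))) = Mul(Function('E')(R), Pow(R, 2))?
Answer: Rational(1, 1277) ≈ 0.00078308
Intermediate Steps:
Function('x')(R) = Add(24, Mul(-8, Pow(R, 2))) (Function('x')(R) = Add(24, Mul(-4, Mul(2, Pow(R, 2)))) = Add(24, Mul(-8, Pow(R, 2))))
Function('N')(g) = Add(-1128, Mul(-8, g)) (Function('N')(g) = Mul(-8, Add(g, 141)) = Mul(-8, Add(141, g)) = Add(-1128, Mul(-8, g)))
t = 1104 (t = Mul(-1, Add(-1128, Mul(-8, -3))) = Mul(-1, Add(-1128, 24)) = Mul(-1, -1104) = 1104)
Pow(Add(Add(-20087, Mul(-1, Add(Add(Function('x')(-24), -11891), -3785))), t), -1) = Pow(Add(Add(-20087, Mul(-1, Add(Add(Add(24, Mul(-8, Pow(-24, 2))), -11891), -3785))), 1104), -1) = Pow(Add(Add(-20087, Mul(-1, Add(Add(Add(24, Mul(-8, 576)), -11891), -3785))), 1104), -1) = Pow(Add(Add(-20087, Mul(-1, Add(Add(Add(24, -4608), -11891), -3785))), 1104), -1) = Pow(Add(Add(-20087, Mul(-1, Add(Add(-4584, -11891), -3785))), 1104), -1) = Pow(Add(Add(-20087, Mul(-1, Add(-16475, -3785))), 1104), -1) = Pow(Add(Add(-20087, Mul(-1, -20260)), 1104), -1) = Pow(Add(Add(-20087, 20260), 1104), -1) = Pow(Add(173, 1104), -1) = Pow(1277, -1) = Rational(1, 1277)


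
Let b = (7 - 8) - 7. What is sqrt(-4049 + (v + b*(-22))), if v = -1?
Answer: I*sqrt(3874) ≈ 62.241*I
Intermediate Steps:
b = -8 (b = -1 - 7 = -8)
sqrt(-4049 + (v + b*(-22))) = sqrt(-4049 + (-1 - 8*(-22))) = sqrt(-4049 + (-1 + 176)) = sqrt(-4049 + 175) = sqrt(-3874) = I*sqrt(3874)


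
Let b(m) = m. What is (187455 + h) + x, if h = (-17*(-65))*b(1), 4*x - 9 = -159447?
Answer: 297401/2 ≈ 1.4870e+5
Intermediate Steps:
x = -79719/2 (x = 9/4 + (¼)*(-159447) = 9/4 - 159447/4 = -79719/2 ≈ -39860.)
h = 1105 (h = -17*(-65)*1 = 1105*1 = 1105)
(187455 + h) + x = (187455 + 1105) - 79719/2 = 188560 - 79719/2 = 297401/2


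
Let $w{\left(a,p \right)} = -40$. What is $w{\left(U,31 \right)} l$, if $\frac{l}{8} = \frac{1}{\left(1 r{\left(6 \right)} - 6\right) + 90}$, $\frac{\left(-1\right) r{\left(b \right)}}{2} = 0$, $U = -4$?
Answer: $- \frac{80}{21} \approx -3.8095$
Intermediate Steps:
$r{\left(b \right)} = 0$ ($r{\left(b \right)} = \left(-2\right) 0 = 0$)
$l = \frac{2}{21}$ ($l = \frac{8}{\left(1 \cdot 0 - 6\right) + 90} = \frac{8}{\left(0 - 6\right) + 90} = \frac{8}{-6 + 90} = \frac{8}{84} = 8 \cdot \frac{1}{84} = \frac{2}{21} \approx 0.095238$)
$w{\left(U,31 \right)} l = \left(-40\right) \frac{2}{21} = - \frac{80}{21}$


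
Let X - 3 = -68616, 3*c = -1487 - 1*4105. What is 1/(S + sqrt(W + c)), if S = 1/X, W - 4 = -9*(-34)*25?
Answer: 68613/27257836422509 + 4707743769*sqrt(5790)/27257836422509 ≈ 0.013142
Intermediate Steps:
c = -1864 (c = (-1487 - 1*4105)/3 = (-1487 - 4105)/3 = (1/3)*(-5592) = -1864)
W = 7654 (W = 4 - 9*(-34)*25 = 4 + 306*25 = 4 + 7650 = 7654)
X = -68613 (X = 3 - 68616 = -68613)
S = -1/68613 (S = 1/(-68613) = -1/68613 ≈ -1.4574e-5)
1/(S + sqrt(W + c)) = 1/(-1/68613 + sqrt(7654 - 1864)) = 1/(-1/68613 + sqrt(5790))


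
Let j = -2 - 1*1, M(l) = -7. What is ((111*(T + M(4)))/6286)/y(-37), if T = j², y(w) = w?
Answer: -3/3143 ≈ -0.00095450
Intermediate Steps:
j = -3 (j = -2 - 1 = -3)
T = 9 (T = (-3)² = 9)
((111*(T + M(4)))/6286)/y(-37) = ((111*(9 - 7))/6286)/(-37) = ((111*2)*(1/6286))*(-1/37) = (222*(1/6286))*(-1/37) = (111/3143)*(-1/37) = -3/3143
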